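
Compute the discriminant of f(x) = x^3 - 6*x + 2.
Δ = 756

For a depressed cubic x^3 + p x + q the discriminant is Δ = -4 p^3 - 27 q^2 = -4*(-6)^3 - 27*(2)^2 = 864 - 108 = 756.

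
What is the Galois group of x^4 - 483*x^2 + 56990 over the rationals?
Gal(K/Q) = V_4 (Klein four-group, Z/2Z × Z/2Z)

f factors as (x^2 - 205)(x^2 - 278), so the splitting field is K = Q(sqrt(205), sqrt(278)). The elements 205, 278, 56990 are all non-squares in Q, so sqrt(205) and sqrt(278) generate independent quadratic extensions. Thus [K:Q] = 4 and Gal(K/Q) is generated by the two order-2 automorphisms sqrt(205) ↦ -sqrt(205) and sqrt(278) ↦ -sqrt(278), giving V_4.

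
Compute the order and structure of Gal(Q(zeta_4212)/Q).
|Gal(Q(zeta_4212)/Q)| = phi(4212) = 1296; group ≅ (Z/4212Z)^* ≅ Z/2Z × Z/12Z × Z/54Z

The n-th cyclotomic polynomial Φ_4212(x) is the minimal polynomial of zeta_4212 over Q and has degree phi(4212) = 1296. So Q(zeta_4212) is a degree-1296 Galois extension with Galois group (Z/4212Z)^*. By CRT, (Z/4212Z)^* ≅ (Z/4Z)^* × (Z/81Z)^* × (Z/13Z)^*. Each prime-power unit group is (Z/4Z)^* ≅ Z/2Z; (Z/81Z)^* ≅ Z/54Z; (Z/13Z)^* ≅ Z/12Z. Hence Gal(Q(zeta_4212)/Q) ≅ Z/2Z × Z/12Z × Z/54Z.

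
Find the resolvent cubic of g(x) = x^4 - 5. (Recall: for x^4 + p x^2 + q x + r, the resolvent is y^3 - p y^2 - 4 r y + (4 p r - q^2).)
h(y) = y^3 + 20*y

Identify coefficients: p = 0, q = 0, r = -5.
Plug into h(y) = y^3 - p y^2 - 4 r y + (4 p r - q^2):
  h(y) = y^3 - (0) y^2 - 4*(-5) y + (4*(0)*(-5) - (0)^2)
       = y^3 + (0) y^2 + (20) y + (0).
Simplifying: h(y) = y^3 + 20*y.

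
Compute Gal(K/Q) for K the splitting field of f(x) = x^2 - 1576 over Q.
Gal(K/Q) = Z/2Z (cyclic of order 2)

x^2 - 1576 is irreducible over Q since 1576 is not a rational square. The splitting field Q(sqrt(1576)) has degree 2 over Q, and its unique nontrivial automorphism is sqrt(1576) ↦ -sqrt(1576). Hence Gal(Q(sqrt(1576))/Q) = Z/2Z.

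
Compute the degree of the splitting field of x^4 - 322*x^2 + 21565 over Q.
[K:Q] = 4

f factors as (x^2 - 95)(x^2 - 227); the splitting field is K = Q(sqrt(95), sqrt(227)). Since 95, 227, and 21565 are all non-squares in Q, the three subfields Q(sqrt(95)), Q(sqrt(227)), Q(sqrt(21565)) are distinct degree-2 extensions, so [K:Q] = 4 (Klein four Galois group).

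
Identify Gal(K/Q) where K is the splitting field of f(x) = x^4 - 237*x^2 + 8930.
Gal(K/Q) = V_4 (Klein four-group, Z/2Z × Z/2Z)

f factors as (x^2 - 190)(x^2 - 47), so the splitting field is K = Q(sqrt(190), sqrt(47)). The elements 190, 47, 8930 are all non-squares in Q, so sqrt(190) and sqrt(47) generate independent quadratic extensions. Thus [K:Q] = 4 and Gal(K/Q) is generated by the two order-2 automorphisms sqrt(190) ↦ -sqrt(190) and sqrt(47) ↦ -sqrt(47), giving V_4.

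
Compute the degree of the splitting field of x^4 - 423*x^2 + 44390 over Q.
[K:Q] = 4

f factors as (x^2 - 193)(x^2 - 230); the splitting field is K = Q(sqrt(193), sqrt(230)). Since 193, 230, and 44390 are all non-squares in Q, the three subfields Q(sqrt(193)), Q(sqrt(230)), Q(sqrt(44390)) are distinct degree-2 extensions, so [K:Q] = 4 (Klein four Galois group).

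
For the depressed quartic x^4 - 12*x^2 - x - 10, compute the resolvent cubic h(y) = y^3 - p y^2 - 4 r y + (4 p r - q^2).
h(y) = y^3 + 12*y^2 + 40*y + 479

Identify coefficients: p = -12, q = -1, r = -10.
Plug into h(y) = y^3 - p y^2 - 4 r y + (4 p r - q^2):
  h(y) = y^3 - (-12) y^2 - 4*(-10) y + (4*(-12)*(-10) - (-1)^2)
       = y^3 + (12) y^2 + (40) y + (479).
Simplifying: h(y) = y^3 + 12*y^2 + 40*y + 479.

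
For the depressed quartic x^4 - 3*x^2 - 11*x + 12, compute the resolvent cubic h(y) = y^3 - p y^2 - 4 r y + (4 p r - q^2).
h(y) = y^3 + 3*y^2 - 48*y - 265

Identify coefficients: p = -3, q = -11, r = 12.
Plug into h(y) = y^3 - p y^2 - 4 r y + (4 p r - q^2):
  h(y) = y^3 - (-3) y^2 - 4*(12) y + (4*(-3)*(12) - (-11)^2)
       = y^3 + (3) y^2 + (-48) y + (-265).
Simplifying: h(y) = y^3 + 3*y^2 - 48*y - 265.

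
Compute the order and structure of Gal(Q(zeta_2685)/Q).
|Gal(Q(zeta_2685)/Q)| = phi(2685) = 1424; group ≅ (Z/2685Z)^* ≅ Z/2Z × Z/4Z × Z/178Z

The n-th cyclotomic polynomial Φ_2685(x) is the minimal polynomial of zeta_2685 over Q and has degree phi(2685) = 1424. So Q(zeta_2685) is a degree-1424 Galois extension with Galois group (Z/2685Z)^*. By CRT, (Z/2685Z)^* ≅ (Z/3Z)^* × (Z/5Z)^* × (Z/179Z)^*. Each prime-power unit group is (Z/3Z)^* ≅ Z/2Z; (Z/5Z)^* ≅ Z/4Z; (Z/179Z)^* ≅ Z/178Z. Hence Gal(Q(zeta_2685)/Q) ≅ Z/2Z × Z/4Z × Z/178Z.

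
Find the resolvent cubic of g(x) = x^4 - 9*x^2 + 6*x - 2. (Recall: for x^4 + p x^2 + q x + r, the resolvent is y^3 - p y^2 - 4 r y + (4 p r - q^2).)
h(y) = y^3 + 9*y^2 + 8*y + 36

Identify coefficients: p = -9, q = 6, r = -2.
Plug into h(y) = y^3 - p y^2 - 4 r y + (4 p r - q^2):
  h(y) = y^3 - (-9) y^2 - 4*(-2) y + (4*(-9)*(-2) - (6)^2)
       = y^3 + (9) y^2 + (8) y + (36).
Simplifying: h(y) = y^3 + 9*y^2 + 8*y + 36.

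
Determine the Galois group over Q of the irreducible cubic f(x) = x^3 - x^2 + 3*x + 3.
Gal(K/Q) = S_3 (symmetric group of order 6)

Compute the discriminant of x^3 + (-1)*x^2 + (3)*x + (3): Δ = -492. Since Δ is not a rational square, the Galois group is not contained in A_3; it must be the full S_3 (irreducibility of the cubic rules out anything smaller).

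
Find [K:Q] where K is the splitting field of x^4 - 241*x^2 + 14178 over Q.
[K:Q] = 4

f factors as (x^2 - 102)(x^2 - 139); the splitting field is K = Q(sqrt(102), sqrt(139)). Since 102, 139, and 14178 are all non-squares in Q, the three subfields Q(sqrt(102)), Q(sqrt(139)), Q(sqrt(14178)) are distinct degree-2 extensions, so [K:Q] = 4 (Klein four Galois group).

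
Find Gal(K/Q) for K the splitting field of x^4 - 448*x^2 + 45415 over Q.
Gal(K/Q) = V_4 (Klein four-group, Z/2Z × Z/2Z)

f factors as (x^2 - 155)(x^2 - 293), so the splitting field is K = Q(sqrt(155), sqrt(293)). The elements 155, 293, 45415 are all non-squares in Q, so sqrt(155) and sqrt(293) generate independent quadratic extensions. Thus [K:Q] = 4 and Gal(K/Q) is generated by the two order-2 automorphisms sqrt(155) ↦ -sqrt(155) and sqrt(293) ↦ -sqrt(293), giving V_4.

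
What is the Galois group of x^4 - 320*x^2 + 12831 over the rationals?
Gal(K/Q) = V_4 (Klein four-group, Z/2Z × Z/2Z)

f factors as (x^2 - 273)(x^2 - 47), so the splitting field is K = Q(sqrt(273), sqrt(47)). The elements 273, 47, 12831 are all non-squares in Q, so sqrt(273) and sqrt(47) generate independent quadratic extensions. Thus [K:Q] = 4 and Gal(K/Q) is generated by the two order-2 automorphisms sqrt(273) ↦ -sqrt(273) and sqrt(47) ↦ -sqrt(47), giving V_4.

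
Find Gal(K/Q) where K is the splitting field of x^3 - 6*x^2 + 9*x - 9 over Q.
Gal(K/Q) = S_3 (symmetric group of order 6)

Compute the discriminant of x^3 + (-6)*x^2 + (9)*x + (-9): Δ = -1215. Since Δ is not a rational square, the Galois group is not contained in A_3; it must be the full S_3 (irreducibility of the cubic rules out anything smaller).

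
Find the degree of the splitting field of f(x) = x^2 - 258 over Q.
[K:Q] = 2

The polynomial x^2 - 258 is irreducible over Q since 258 is not a perfect square. Its splitting field is Q(sqrt(258)), which has degree 2 over Q.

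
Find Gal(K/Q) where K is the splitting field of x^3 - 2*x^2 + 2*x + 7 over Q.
Gal(K/Q) = S_3 (symmetric group of order 6)

Compute the discriminant of x^3 + (-2)*x^2 + (2)*x + (7): Δ = -1619. Since Δ is not a rational square, the Galois group is not contained in A_3; it must be the full S_3 (irreducibility of the cubic rules out anything smaller).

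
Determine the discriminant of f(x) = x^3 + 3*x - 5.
Δ = -783

For a depressed cubic x^3 + p x + q the discriminant is Δ = -4 p^3 - 27 q^2 = -4*(3)^3 - 27*(-5)^2 = -108 - 675 = -783.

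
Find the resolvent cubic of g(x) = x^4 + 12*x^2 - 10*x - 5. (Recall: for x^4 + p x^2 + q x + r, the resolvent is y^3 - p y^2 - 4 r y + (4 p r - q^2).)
h(y) = y^3 - 12*y^2 + 20*y - 340

Identify coefficients: p = 12, q = -10, r = -5.
Plug into h(y) = y^3 - p y^2 - 4 r y + (4 p r - q^2):
  h(y) = y^3 - (12) y^2 - 4*(-5) y + (4*(12)*(-5) - (-10)^2)
       = y^3 + (-12) y^2 + (20) y + (-340).
Simplifying: h(y) = y^3 - 12*y^2 + 20*y - 340.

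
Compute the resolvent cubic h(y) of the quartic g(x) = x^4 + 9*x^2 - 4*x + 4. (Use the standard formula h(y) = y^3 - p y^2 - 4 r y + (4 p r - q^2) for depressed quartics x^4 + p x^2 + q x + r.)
h(y) = y^3 - 9*y^2 - 16*y + 128

Identify coefficients: p = 9, q = -4, r = 4.
Plug into h(y) = y^3 - p y^2 - 4 r y + (4 p r - q^2):
  h(y) = y^3 - (9) y^2 - 4*(4) y + (4*(9)*(4) - (-4)^2)
       = y^3 + (-9) y^2 + (-16) y + (128).
Simplifying: h(y) = y^3 - 9*y^2 - 16*y + 128.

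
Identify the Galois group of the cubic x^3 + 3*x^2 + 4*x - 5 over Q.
Gal(K/Q) = S_3 (symmetric group of order 6)

Compute the discriminant of x^3 + (3)*x^2 + (4)*x + (-5): Δ = -1327. Since Δ is not a rational square, the Galois group is not contained in A_3; it must be the full S_3 (irreducibility of the cubic rules out anything smaller).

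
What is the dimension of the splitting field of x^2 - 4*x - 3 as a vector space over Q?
[K:Q] = 2

The discriminant of x^2 + (-4)*x + (-3) is b^2 - 4c = 16 - (-12) = 28. Since 28 is not a perfect square in Q, the polynomial is irreducible over Q. Its two roots generate a degree-2 extension, so [K:Q] = 2.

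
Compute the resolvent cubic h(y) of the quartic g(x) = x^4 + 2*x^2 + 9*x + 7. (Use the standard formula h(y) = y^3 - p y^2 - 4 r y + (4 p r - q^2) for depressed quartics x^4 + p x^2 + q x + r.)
h(y) = y^3 - 2*y^2 - 28*y - 25

Identify coefficients: p = 2, q = 9, r = 7.
Plug into h(y) = y^3 - p y^2 - 4 r y + (4 p r - q^2):
  h(y) = y^3 - (2) y^2 - 4*(7) y + (4*(2)*(7) - (9)^2)
       = y^3 + (-2) y^2 + (-28) y + (-25).
Simplifying: h(y) = y^3 - 2*y^2 - 28*y - 25.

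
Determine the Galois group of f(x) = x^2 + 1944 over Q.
Gal(K/Q) = Z/2Z (cyclic of order 2)

x^2 + 1944 is irreducible over Q since -1944 is not a rational square. The splitting field Q(sqrt(-1944)) has degree 2 over Q, and its unique nontrivial automorphism is sqrt(-1944) ↦ -sqrt(-1944). Hence Gal(Q(sqrt(-1944))/Q) = Z/2Z.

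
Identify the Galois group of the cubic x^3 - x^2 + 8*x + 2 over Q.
Gal(K/Q) = S_3 (symmetric group of order 6)

Compute the discriminant of x^3 + (-1)*x^2 + (8)*x + (2): Δ = -2372. Since Δ is not a rational square, the Galois group is not contained in A_3; it must be the full S_3 (irreducibility of the cubic rules out anything smaller).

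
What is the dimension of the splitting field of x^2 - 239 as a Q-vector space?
[K:Q] = 2

The polynomial x^2 - 239 is irreducible over Q since 239 is not a perfect square. Its splitting field is Q(sqrt(239)), which has degree 2 over Q.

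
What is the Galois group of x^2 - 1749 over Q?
Gal(K/Q) = Z/2Z (cyclic of order 2)

x^2 - 1749 is irreducible over Q since 1749 is not a rational square. The splitting field Q(sqrt(1749)) has degree 2 over Q, and its unique nontrivial automorphism is sqrt(1749) ↦ -sqrt(1749). Hence Gal(Q(sqrt(1749))/Q) = Z/2Z.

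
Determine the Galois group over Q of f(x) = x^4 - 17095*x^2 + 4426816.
Gal(K/Q) = Z/2Z (cyclic of order 2)

f factors as (x^2 - 16832)(x^2 - 263), so the splitting field is K = Q(sqrt(16832), sqrt(263)). The squarefree part of 16832 is 263 and the squarefree part of 263 is also 263, so sqrt(16832) and sqrt(263) are both rational multiples of sqrt(263). Hence Q(sqrt(16832)) = Q(sqrt(263)) = Q(sqrt(263)), and the splitting field collapses to a single degree-2 extension with Galois group Z/2Z.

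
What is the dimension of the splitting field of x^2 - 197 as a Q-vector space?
[K:Q] = 2

The polynomial x^2 - 197 is irreducible over Q since 197 is not a perfect square. Its splitting field is Q(sqrt(197)), which has degree 2 over Q.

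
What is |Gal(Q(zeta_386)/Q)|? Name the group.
|Gal(Q(zeta_386)/Q)| = phi(386) = 192; group ≅ (Z/386Z)^* ≅ Z/192Z

The n-th cyclotomic polynomial Φ_386(x) is the minimal polynomial of zeta_386 over Q and has degree phi(386) = 192. So Q(zeta_386) is a degree-192 Galois extension with Galois group (Z/386Z)^*. By CRT, (Z/386Z)^* ≅ (Z/2Z)^* × (Z/193Z)^*. Each prime-power unit group is (Z/2Z)^* ≅ trivial group (order 1); (Z/193Z)^* ≅ Z/192Z. Hence Gal(Q(zeta_386)/Q) ≅ Z/192Z.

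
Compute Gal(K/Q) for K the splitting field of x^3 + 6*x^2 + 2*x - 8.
Gal(K/Q) = S_3 (symmetric group of order 6)

Compute the discriminant of x^3 + (6)*x^2 + (2)*x + (-8): Δ = 3568. Since Δ is not a rational square, the Galois group is not contained in A_3; it must be the full S_3 (irreducibility of the cubic rules out anything smaller).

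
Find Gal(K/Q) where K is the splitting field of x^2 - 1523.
Gal(K/Q) = Z/2Z (cyclic of order 2)

x^2 - 1523 is irreducible over Q since 1523 is not a rational square. The splitting field Q(sqrt(1523)) has degree 2 over Q, and its unique nontrivial automorphism is sqrt(1523) ↦ -sqrt(1523). Hence Gal(Q(sqrt(1523))/Q) = Z/2Z.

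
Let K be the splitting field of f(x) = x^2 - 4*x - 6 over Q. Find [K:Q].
[K:Q] = 2

The discriminant of x^2 + (-4)*x + (-6) is b^2 - 4c = 16 - (-24) = 40. Since 40 is not a perfect square in Q, the polynomial is irreducible over Q. Its two roots generate a degree-2 extension, so [K:Q] = 2.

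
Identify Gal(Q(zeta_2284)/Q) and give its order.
|Gal(Q(zeta_2284)/Q)| = phi(2284) = 1140; group ≅ (Z/2284Z)^* ≅ Z/2Z × Z/570Z

The n-th cyclotomic polynomial Φ_2284(x) is the minimal polynomial of zeta_2284 over Q and has degree phi(2284) = 1140. So Q(zeta_2284) is a degree-1140 Galois extension with Galois group (Z/2284Z)^*. By CRT, (Z/2284Z)^* ≅ (Z/4Z)^* × (Z/571Z)^*. Each prime-power unit group is (Z/4Z)^* ≅ Z/2Z; (Z/571Z)^* ≅ Z/570Z. Hence Gal(Q(zeta_2284)/Q) ≅ Z/2Z × Z/570Z.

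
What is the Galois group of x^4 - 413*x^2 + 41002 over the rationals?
Gal(K/Q) = V_4 (Klein four-group, Z/2Z × Z/2Z)

f factors as (x^2 - 166)(x^2 - 247), so the splitting field is K = Q(sqrt(166), sqrt(247)). The elements 166, 247, 41002 are all non-squares in Q, so sqrt(166) and sqrt(247) generate independent quadratic extensions. Thus [K:Q] = 4 and Gal(K/Q) is generated by the two order-2 automorphisms sqrt(166) ↦ -sqrt(166) and sqrt(247) ↦ -sqrt(247), giving V_4.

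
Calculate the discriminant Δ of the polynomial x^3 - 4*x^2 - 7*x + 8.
Δ = 6508

For x^3 + a x^2 + b x + c the discriminant is Δ = 18 a b c - 4 a^3 c + a^2 b^2 - 4 b^3 - 27 c^2.
Plug a = -4, b = -7, c = 8:
  18*(-4)*(-7)*(8) - 4*(-4)^3*(8) + (-4)^2*(-7)^2 - 4*(-7)^3 - 27*(8)^2
  = 4032 + (2048) + 784 + (1372) + (-1728)
  = 6508.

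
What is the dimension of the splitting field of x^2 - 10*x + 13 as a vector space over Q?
[K:Q] = 2

The discriminant of x^2 + (-10)*x + (13) is b^2 - 4c = 100 - (52) = 48. Since 48 is not a perfect square in Q, the polynomial is irreducible over Q. Its two roots generate a degree-2 extension, so [K:Q] = 2.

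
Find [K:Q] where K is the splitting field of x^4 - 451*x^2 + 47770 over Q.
[K:Q] = 4

f factors as (x^2 - 281)(x^2 - 170); the splitting field is K = Q(sqrt(281), sqrt(170)). Since 281, 170, and 47770 are all non-squares in Q, the three subfields Q(sqrt(281)), Q(sqrt(170)), Q(sqrt(47770)) are distinct degree-2 extensions, so [K:Q] = 4 (Klein four Galois group).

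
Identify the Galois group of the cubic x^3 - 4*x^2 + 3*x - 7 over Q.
Gal(K/Q) = S_3 (symmetric group of order 6)

Compute the discriminant of x^3 + (-4)*x^2 + (3)*x + (-7): Δ = -1567. Since Δ is not a rational square, the Galois group is not contained in A_3; it must be the full S_3 (irreducibility of the cubic rules out anything smaller).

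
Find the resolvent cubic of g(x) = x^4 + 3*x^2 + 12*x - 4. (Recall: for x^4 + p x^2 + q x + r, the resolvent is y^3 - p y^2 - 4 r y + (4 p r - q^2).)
h(y) = y^3 - 3*y^2 + 16*y - 192

Identify coefficients: p = 3, q = 12, r = -4.
Plug into h(y) = y^3 - p y^2 - 4 r y + (4 p r - q^2):
  h(y) = y^3 - (3) y^2 - 4*(-4) y + (4*(3)*(-4) - (12)^2)
       = y^3 + (-3) y^2 + (16) y + (-192).
Simplifying: h(y) = y^3 - 3*y^2 + 16*y - 192.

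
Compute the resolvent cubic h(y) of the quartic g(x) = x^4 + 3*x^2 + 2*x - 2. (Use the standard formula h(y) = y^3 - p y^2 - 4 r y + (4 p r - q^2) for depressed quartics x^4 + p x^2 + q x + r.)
h(y) = y^3 - 3*y^2 + 8*y - 28

Identify coefficients: p = 3, q = 2, r = -2.
Plug into h(y) = y^3 - p y^2 - 4 r y + (4 p r - q^2):
  h(y) = y^3 - (3) y^2 - 4*(-2) y + (4*(3)*(-2) - (2)^2)
       = y^3 + (-3) y^2 + (8) y + (-28).
Simplifying: h(y) = y^3 - 3*y^2 + 8*y - 28.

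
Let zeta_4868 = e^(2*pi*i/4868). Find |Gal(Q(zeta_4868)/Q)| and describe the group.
|Gal(Q(zeta_4868)/Q)| = phi(4868) = 2432; group ≅ (Z/4868Z)^* ≅ Z/2Z × Z/1216Z

The n-th cyclotomic polynomial Φ_4868(x) is the minimal polynomial of zeta_4868 over Q and has degree phi(4868) = 2432. So Q(zeta_4868) is a degree-2432 Galois extension with Galois group (Z/4868Z)^*. By CRT, (Z/4868Z)^* ≅ (Z/4Z)^* × (Z/1217Z)^*. Each prime-power unit group is (Z/4Z)^* ≅ Z/2Z; (Z/1217Z)^* ≅ Z/1216Z. Hence Gal(Q(zeta_4868)/Q) ≅ Z/2Z × Z/1216Z.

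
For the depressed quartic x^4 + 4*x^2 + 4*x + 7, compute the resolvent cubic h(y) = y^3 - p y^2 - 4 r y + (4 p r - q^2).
h(y) = y^3 - 4*y^2 - 28*y + 96

Identify coefficients: p = 4, q = 4, r = 7.
Plug into h(y) = y^3 - p y^2 - 4 r y + (4 p r - q^2):
  h(y) = y^3 - (4) y^2 - 4*(7) y + (4*(4)*(7) - (4)^2)
       = y^3 + (-4) y^2 + (-28) y + (96).
Simplifying: h(y) = y^3 - 4*y^2 - 28*y + 96.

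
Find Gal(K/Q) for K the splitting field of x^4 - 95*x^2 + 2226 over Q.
Gal(K/Q) = V_4 (Klein four-group, Z/2Z × Z/2Z)

f factors as (x^2 - 53)(x^2 - 42), so the splitting field is K = Q(sqrt(53), sqrt(42)). The elements 53, 42, 2226 are all non-squares in Q, so sqrt(53) and sqrt(42) generate independent quadratic extensions. Thus [K:Q] = 4 and Gal(K/Q) is generated by the two order-2 automorphisms sqrt(53) ↦ -sqrt(53) and sqrt(42) ↦ -sqrt(42), giving V_4.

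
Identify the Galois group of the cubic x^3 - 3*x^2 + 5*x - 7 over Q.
Gal(K/Q) = S_3 (symmetric group of order 6)

Compute the discriminant of x^3 + (-3)*x^2 + (5)*x + (-7): Δ = -464. Since Δ is not a rational square, the Galois group is not contained in A_3; it must be the full S_3 (irreducibility of the cubic rules out anything smaller).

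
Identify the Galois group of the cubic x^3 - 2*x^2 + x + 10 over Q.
Gal(K/Q) = S_3 (symmetric group of order 6)

Compute the discriminant of x^3 + (-2)*x^2 + (1)*x + (10): Δ = -2740. Since Δ is not a rational square, the Galois group is not contained in A_3; it must be the full S_3 (irreducibility of the cubic rules out anything smaller).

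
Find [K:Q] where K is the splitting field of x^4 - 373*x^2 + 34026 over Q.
[K:Q] = 4

f factors as (x^2 - 159)(x^2 - 214); the splitting field is K = Q(sqrt(159), sqrt(214)). Since 159, 214, and 34026 are all non-squares in Q, the three subfields Q(sqrt(159)), Q(sqrt(214)), Q(sqrt(34026)) are distinct degree-2 extensions, so [K:Q] = 4 (Klein four Galois group).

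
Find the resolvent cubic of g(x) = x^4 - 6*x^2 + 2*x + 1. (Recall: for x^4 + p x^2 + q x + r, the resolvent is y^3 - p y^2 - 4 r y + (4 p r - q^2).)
h(y) = y^3 + 6*y^2 - 4*y - 28

Identify coefficients: p = -6, q = 2, r = 1.
Plug into h(y) = y^3 - p y^2 - 4 r y + (4 p r - q^2):
  h(y) = y^3 - (-6) y^2 - 4*(1) y + (4*(-6)*(1) - (2)^2)
       = y^3 + (6) y^2 + (-4) y + (-28).
Simplifying: h(y) = y^3 + 6*y^2 - 4*y - 28.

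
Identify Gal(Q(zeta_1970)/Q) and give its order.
|Gal(Q(zeta_1970)/Q)| = phi(1970) = 784; group ≅ (Z/1970Z)^* ≅ Z/4Z × Z/196Z

The n-th cyclotomic polynomial Φ_1970(x) is the minimal polynomial of zeta_1970 over Q and has degree phi(1970) = 784. So Q(zeta_1970) is a degree-784 Galois extension with Galois group (Z/1970Z)^*. By CRT, (Z/1970Z)^* ≅ (Z/2Z)^* × (Z/5Z)^* × (Z/197Z)^*. Each prime-power unit group is (Z/2Z)^* ≅ trivial group (order 1); (Z/5Z)^* ≅ Z/4Z; (Z/197Z)^* ≅ Z/196Z. Hence Gal(Q(zeta_1970)/Q) ≅ Z/4Z × Z/196Z.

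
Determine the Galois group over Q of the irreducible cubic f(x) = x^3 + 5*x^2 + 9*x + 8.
Gal(K/Q) = S_3 (symmetric group of order 6)

Compute the discriminant of x^3 + (5)*x^2 + (9)*x + (8): Δ = -139. Since Δ is not a rational square, the Galois group is not contained in A_3; it must be the full S_3 (irreducibility of the cubic rules out anything smaller).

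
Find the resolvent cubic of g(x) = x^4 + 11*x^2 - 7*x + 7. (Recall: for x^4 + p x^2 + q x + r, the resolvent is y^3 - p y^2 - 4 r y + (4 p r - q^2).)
h(y) = y^3 - 11*y^2 - 28*y + 259

Identify coefficients: p = 11, q = -7, r = 7.
Plug into h(y) = y^3 - p y^2 - 4 r y + (4 p r - q^2):
  h(y) = y^3 - (11) y^2 - 4*(7) y + (4*(11)*(7) - (-7)^2)
       = y^3 + (-11) y^2 + (-28) y + (259).
Simplifying: h(y) = y^3 - 11*y^2 - 28*y + 259.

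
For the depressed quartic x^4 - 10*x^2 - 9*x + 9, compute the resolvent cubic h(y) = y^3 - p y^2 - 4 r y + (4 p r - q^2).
h(y) = y^3 + 10*y^2 - 36*y - 441

Identify coefficients: p = -10, q = -9, r = 9.
Plug into h(y) = y^3 - p y^2 - 4 r y + (4 p r - q^2):
  h(y) = y^3 - (-10) y^2 - 4*(9) y + (4*(-10)*(9) - (-9)^2)
       = y^3 + (10) y^2 + (-36) y + (-441).
Simplifying: h(y) = y^3 + 10*y^2 - 36*y - 441.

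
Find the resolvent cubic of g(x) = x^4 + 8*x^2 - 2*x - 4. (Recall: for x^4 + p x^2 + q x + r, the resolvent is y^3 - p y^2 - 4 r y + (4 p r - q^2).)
h(y) = y^3 - 8*y^2 + 16*y - 132

Identify coefficients: p = 8, q = -2, r = -4.
Plug into h(y) = y^3 - p y^2 - 4 r y + (4 p r - q^2):
  h(y) = y^3 - (8) y^2 - 4*(-4) y + (4*(8)*(-4) - (-2)^2)
       = y^3 + (-8) y^2 + (16) y + (-132).
Simplifying: h(y) = y^3 - 8*y^2 + 16*y - 132.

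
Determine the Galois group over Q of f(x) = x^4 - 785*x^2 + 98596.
Gal(K/Q) = Z/2Z (cyclic of order 2)

f factors as (x^2 - 157)(x^2 - 628), so the splitting field is K = Q(sqrt(157), sqrt(628)). The squarefree part of 157 is 157 and the squarefree part of 628 is also 157, so sqrt(157) and sqrt(628) are both rational multiples of sqrt(157). Hence Q(sqrt(157)) = Q(sqrt(628)) = Q(sqrt(157)), and the splitting field collapses to a single degree-2 extension with Galois group Z/2Z.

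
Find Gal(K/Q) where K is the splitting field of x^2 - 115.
Gal(K/Q) = Z/2Z (cyclic of order 2)

x^2 - 115 is irreducible over Q since 115 is not a rational square. The splitting field Q(sqrt(115)) has degree 2 over Q, and its unique nontrivial automorphism is sqrt(115) ↦ -sqrt(115). Hence Gal(Q(sqrt(115))/Q) = Z/2Z.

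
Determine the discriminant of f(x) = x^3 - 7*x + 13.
Δ = -3191

For a depressed cubic x^3 + p x + q the discriminant is Δ = -4 p^3 - 27 q^2 = -4*(-7)^3 - 27*(13)^2 = 1372 - 4563 = -3191.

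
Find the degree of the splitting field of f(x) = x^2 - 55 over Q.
[K:Q] = 2

The polynomial x^2 - 55 is irreducible over Q since 55 is not a perfect square. Its splitting field is Q(sqrt(55)), which has degree 2 over Q.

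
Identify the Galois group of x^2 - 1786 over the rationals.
Gal(K/Q) = Z/2Z (cyclic of order 2)

x^2 - 1786 is irreducible over Q since 1786 is not a rational square. The splitting field Q(sqrt(1786)) has degree 2 over Q, and its unique nontrivial automorphism is sqrt(1786) ↦ -sqrt(1786). Hence Gal(Q(sqrt(1786))/Q) = Z/2Z.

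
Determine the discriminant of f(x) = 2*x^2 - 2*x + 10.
Δ = -76

For a quadratic a x^2 + b x + c the discriminant is Δ = b^2 - 4ac = (-2)^2 - 4*(2)*(10) = 4 - (80) = -76.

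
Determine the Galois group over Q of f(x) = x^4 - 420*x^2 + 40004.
Gal(K/Q) = V_4 (Klein four-group, Z/2Z × Z/2Z)

f factors as (x^2 - 146)(x^2 - 274), so the splitting field is K = Q(sqrt(146), sqrt(274)). The elements 146, 274, 40004 are all non-squares in Q, so sqrt(146) and sqrt(274) generate independent quadratic extensions. Thus [K:Q] = 4 and Gal(K/Q) is generated by the two order-2 automorphisms sqrt(146) ↦ -sqrt(146) and sqrt(274) ↦ -sqrt(274), giving V_4.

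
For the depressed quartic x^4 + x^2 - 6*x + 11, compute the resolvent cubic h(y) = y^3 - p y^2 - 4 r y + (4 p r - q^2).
h(y) = y^3 - y^2 - 44*y + 8

Identify coefficients: p = 1, q = -6, r = 11.
Plug into h(y) = y^3 - p y^2 - 4 r y + (4 p r - q^2):
  h(y) = y^3 - (1) y^2 - 4*(11) y + (4*(1)*(11) - (-6)^2)
       = y^3 + (-1) y^2 + (-44) y + (8).
Simplifying: h(y) = y^3 - y^2 - 44*y + 8.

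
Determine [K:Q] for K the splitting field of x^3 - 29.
[K:Q] = 6

x^3 - 29 has one real root r = 29^(1/3) and two complex roots r*zeta_3, r*zeta_3^2 where zeta_3 = e^(2*pi*i/3). The splitting field is Q(r, zeta_3). [Q(r):Q] = 3 and [Q(zeta_3):Q] = 2 with gcd = 1, so [Q(r, zeta_3):Q] = 3 * 2 = 6.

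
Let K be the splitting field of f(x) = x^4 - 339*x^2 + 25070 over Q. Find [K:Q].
[K:Q] = 4

f factors as (x^2 - 230)(x^2 - 109); the splitting field is K = Q(sqrt(230), sqrt(109)). Since 230, 109, and 25070 are all non-squares in Q, the three subfields Q(sqrt(230)), Q(sqrt(109)), Q(sqrt(25070)) are distinct degree-2 extensions, so [K:Q] = 4 (Klein four Galois group).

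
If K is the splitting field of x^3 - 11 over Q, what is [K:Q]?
[K:Q] = 6

x^3 - 11 has one real root r = 11^(1/3) and two complex roots r*zeta_3, r*zeta_3^2 where zeta_3 = e^(2*pi*i/3). The splitting field is Q(r, zeta_3). [Q(r):Q] = 3 and [Q(zeta_3):Q] = 2 with gcd = 1, so [Q(r, zeta_3):Q] = 3 * 2 = 6.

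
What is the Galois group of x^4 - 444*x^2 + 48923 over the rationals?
Gal(K/Q) = V_4 (Klein four-group, Z/2Z × Z/2Z)

f factors as (x^2 - 203)(x^2 - 241), so the splitting field is K = Q(sqrt(203), sqrt(241)). The elements 203, 241, 48923 are all non-squares in Q, so sqrt(203) and sqrt(241) generate independent quadratic extensions. Thus [K:Q] = 4 and Gal(K/Q) is generated by the two order-2 automorphisms sqrt(203) ↦ -sqrt(203) and sqrt(241) ↦ -sqrt(241), giving V_4.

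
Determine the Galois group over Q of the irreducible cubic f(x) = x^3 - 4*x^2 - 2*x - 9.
Gal(K/Q) = S_3 (symmetric group of order 6)

Compute the discriminant of x^3 + (-4)*x^2 + (-2)*x + (-9): Δ = -5691. Since Δ is not a rational square, the Galois group is not contained in A_3; it must be the full S_3 (irreducibility of the cubic rules out anything smaller).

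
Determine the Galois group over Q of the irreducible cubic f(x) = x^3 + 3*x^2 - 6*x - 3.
Gal(K/Q) = S_3 (symmetric group of order 6)

Compute the discriminant of x^3 + (3)*x^2 + (-6)*x + (-3): Δ = 2241. Since Δ is not a rational square, the Galois group is not contained in A_3; it must be the full S_3 (irreducibility of the cubic rules out anything smaller).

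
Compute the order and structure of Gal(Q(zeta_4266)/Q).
|Gal(Q(zeta_4266)/Q)| = phi(4266) = 1404; group ≅ (Z/4266Z)^* ≅ Z/18Z × Z/78Z

The n-th cyclotomic polynomial Φ_4266(x) is the minimal polynomial of zeta_4266 over Q and has degree phi(4266) = 1404. So Q(zeta_4266) is a degree-1404 Galois extension with Galois group (Z/4266Z)^*. By CRT, (Z/4266Z)^* ≅ (Z/2Z)^* × (Z/27Z)^* × (Z/79Z)^*. Each prime-power unit group is (Z/2Z)^* ≅ trivial group (order 1); (Z/27Z)^* ≅ Z/18Z; (Z/79Z)^* ≅ Z/78Z. Hence Gal(Q(zeta_4266)/Q) ≅ Z/18Z × Z/78Z.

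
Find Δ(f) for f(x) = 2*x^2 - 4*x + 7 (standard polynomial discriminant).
Δ = -40

For a quadratic a x^2 + b x + c the discriminant is Δ = b^2 - 4ac = (-4)^2 - 4*(2)*(7) = 16 - (56) = -40.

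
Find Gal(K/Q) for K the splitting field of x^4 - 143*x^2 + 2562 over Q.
Gal(K/Q) = V_4 (Klein four-group, Z/2Z × Z/2Z)

f factors as (x^2 - 21)(x^2 - 122), so the splitting field is K = Q(sqrt(21), sqrt(122)). The elements 21, 122, 2562 are all non-squares in Q, so sqrt(21) and sqrt(122) generate independent quadratic extensions. Thus [K:Q] = 4 and Gal(K/Q) is generated by the two order-2 automorphisms sqrt(21) ↦ -sqrt(21) and sqrt(122) ↦ -sqrt(122), giving V_4.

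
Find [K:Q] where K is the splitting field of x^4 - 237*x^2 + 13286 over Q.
[K:Q] = 4

f factors as (x^2 - 91)(x^2 - 146); the splitting field is K = Q(sqrt(91), sqrt(146)). Since 91, 146, and 13286 are all non-squares in Q, the three subfields Q(sqrt(91)), Q(sqrt(146)), Q(sqrt(13286)) are distinct degree-2 extensions, so [K:Q] = 4 (Klein four Galois group).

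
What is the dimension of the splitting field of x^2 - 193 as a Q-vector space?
[K:Q] = 2

The polynomial x^2 - 193 is irreducible over Q since 193 is not a perfect square. Its splitting field is Q(sqrt(193)), which has degree 2 over Q.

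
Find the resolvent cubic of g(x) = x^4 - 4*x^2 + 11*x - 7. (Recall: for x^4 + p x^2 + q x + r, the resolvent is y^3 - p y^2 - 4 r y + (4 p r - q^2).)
h(y) = y^3 + 4*y^2 + 28*y - 9

Identify coefficients: p = -4, q = 11, r = -7.
Plug into h(y) = y^3 - p y^2 - 4 r y + (4 p r - q^2):
  h(y) = y^3 - (-4) y^2 - 4*(-7) y + (4*(-4)*(-7) - (11)^2)
       = y^3 + (4) y^2 + (28) y + (-9).
Simplifying: h(y) = y^3 + 4*y^2 + 28*y - 9.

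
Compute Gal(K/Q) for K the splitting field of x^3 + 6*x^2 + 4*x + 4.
Gal(K/Q) = S_3 (symmetric group of order 6)

Compute the discriminant of x^3 + (6)*x^2 + (4)*x + (4): Δ = -1840. Since Δ is not a rational square, the Galois group is not contained in A_3; it must be the full S_3 (irreducibility of the cubic rules out anything smaller).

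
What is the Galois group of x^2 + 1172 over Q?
Gal(K/Q) = Z/2Z (cyclic of order 2)

x^2 + 1172 is irreducible over Q since -1172 is not a rational square. The splitting field Q(sqrt(-1172)) has degree 2 over Q, and its unique nontrivial automorphism is sqrt(-1172) ↦ -sqrt(-1172). Hence Gal(Q(sqrt(-1172))/Q) = Z/2Z.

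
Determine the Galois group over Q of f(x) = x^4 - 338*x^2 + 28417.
Gal(K/Q) = V_4 (Klein four-group, Z/2Z × Z/2Z)

f factors as (x^2 - 181)(x^2 - 157), so the splitting field is K = Q(sqrt(181), sqrt(157)). The elements 181, 157, 28417 are all non-squares in Q, so sqrt(181) and sqrt(157) generate independent quadratic extensions. Thus [K:Q] = 4 and Gal(K/Q) is generated by the two order-2 automorphisms sqrt(181) ↦ -sqrt(181) and sqrt(157) ↦ -sqrt(157), giving V_4.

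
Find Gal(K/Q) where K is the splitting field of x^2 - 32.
Gal(K/Q) = Z/2Z (cyclic of order 2)

x^2 - 32 is irreducible over Q since 32 is not a rational square. The splitting field Q(sqrt(32)) has degree 2 over Q, and its unique nontrivial automorphism is sqrt(32) ↦ -sqrt(32). Hence Gal(Q(sqrt(32))/Q) = Z/2Z.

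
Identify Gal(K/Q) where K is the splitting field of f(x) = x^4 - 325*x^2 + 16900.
Gal(K/Q) = Z/2Z (cyclic of order 2)

f factors as (x^2 - 260)(x^2 - 65), so the splitting field is K = Q(sqrt(260), sqrt(65)). The squarefree part of 260 is 65 and the squarefree part of 65 is also 65, so sqrt(260) and sqrt(65) are both rational multiples of sqrt(65). Hence Q(sqrt(260)) = Q(sqrt(65)) = Q(sqrt(65)), and the splitting field collapses to a single degree-2 extension with Galois group Z/2Z.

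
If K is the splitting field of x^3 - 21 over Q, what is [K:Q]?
[K:Q] = 6

x^3 - 21 has one real root r = 21^(1/3) and two complex roots r*zeta_3, r*zeta_3^2 where zeta_3 = e^(2*pi*i/3). The splitting field is Q(r, zeta_3). [Q(r):Q] = 3 and [Q(zeta_3):Q] = 2 with gcd = 1, so [Q(r, zeta_3):Q] = 3 * 2 = 6.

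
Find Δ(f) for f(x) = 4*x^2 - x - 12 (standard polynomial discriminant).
Δ = 193

For a quadratic a x^2 + b x + c the discriminant is Δ = b^2 - 4ac = (-1)^2 - 4*(4)*(-12) = 1 - (-192) = 193.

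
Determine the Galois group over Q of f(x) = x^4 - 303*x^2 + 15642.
Gal(K/Q) = V_4 (Klein four-group, Z/2Z × Z/2Z)

f factors as (x^2 - 66)(x^2 - 237), so the splitting field is K = Q(sqrt(66), sqrt(237)). The elements 66, 237, 15642 are all non-squares in Q, so sqrt(66) and sqrt(237) generate independent quadratic extensions. Thus [K:Q] = 4 and Gal(K/Q) is generated by the two order-2 automorphisms sqrt(66) ↦ -sqrt(66) and sqrt(237) ↦ -sqrt(237), giving V_4.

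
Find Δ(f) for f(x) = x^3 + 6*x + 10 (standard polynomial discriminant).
Δ = -3564

For a depressed cubic x^3 + p x + q the discriminant is Δ = -4 p^3 - 27 q^2 = -4*(6)^3 - 27*(10)^2 = -864 - 2700 = -3564.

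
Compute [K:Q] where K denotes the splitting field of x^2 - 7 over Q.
[K:Q] = 2

The discriminant of x^2 + (0)*x + (-7) is b^2 - 4c = 0 - (-28) = 28. Since 28 is not a perfect square in Q, the polynomial is irreducible over Q. Its two roots generate a degree-2 extension, so [K:Q] = 2.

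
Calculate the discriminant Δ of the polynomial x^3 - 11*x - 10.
Δ = 2624

For a depressed cubic x^3 + p x + q the discriminant is Δ = -4 p^3 - 27 q^2 = -4*(-11)^3 - 27*(-10)^2 = 5324 - 2700 = 2624.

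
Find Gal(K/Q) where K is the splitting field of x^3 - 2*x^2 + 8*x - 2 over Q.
Gal(K/Q) = S_3 (symmetric group of order 6)

Compute the discriminant of x^3 + (-2)*x^2 + (8)*x + (-2): Δ = -1388. Since Δ is not a rational square, the Galois group is not contained in A_3; it must be the full S_3 (irreducibility of the cubic rules out anything smaller).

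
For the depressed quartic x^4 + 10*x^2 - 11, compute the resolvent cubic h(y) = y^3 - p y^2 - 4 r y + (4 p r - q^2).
h(y) = y^3 - 10*y^2 + 44*y - 440

Identify coefficients: p = 10, q = 0, r = -11.
Plug into h(y) = y^3 - p y^2 - 4 r y + (4 p r - q^2):
  h(y) = y^3 - (10) y^2 - 4*(-11) y + (4*(10)*(-11) - (0)^2)
       = y^3 + (-10) y^2 + (44) y + (-440).
Simplifying: h(y) = y^3 - 10*y^2 + 44*y - 440.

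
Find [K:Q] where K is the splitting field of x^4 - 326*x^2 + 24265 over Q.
[K:Q] = 4

f factors as (x^2 - 115)(x^2 - 211); the splitting field is K = Q(sqrt(115), sqrt(211)). Since 115, 211, and 24265 are all non-squares in Q, the three subfields Q(sqrt(115)), Q(sqrt(211)), Q(sqrt(24265)) are distinct degree-2 extensions, so [K:Q] = 4 (Klein four Galois group).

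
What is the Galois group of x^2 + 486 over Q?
Gal(K/Q) = Z/2Z (cyclic of order 2)

x^2 + 486 is irreducible over Q since -486 is not a rational square. The splitting field Q(sqrt(-486)) has degree 2 over Q, and its unique nontrivial automorphism is sqrt(-486) ↦ -sqrt(-486). Hence Gal(Q(sqrt(-486))/Q) = Z/2Z.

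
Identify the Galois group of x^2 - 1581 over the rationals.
Gal(K/Q) = Z/2Z (cyclic of order 2)

x^2 - 1581 is irreducible over Q since 1581 is not a rational square. The splitting field Q(sqrt(1581)) has degree 2 over Q, and its unique nontrivial automorphism is sqrt(1581) ↦ -sqrt(1581). Hence Gal(Q(sqrt(1581))/Q) = Z/2Z.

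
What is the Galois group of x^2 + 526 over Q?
Gal(K/Q) = Z/2Z (cyclic of order 2)

x^2 + 526 is irreducible over Q since -526 is not a rational square. The splitting field Q(sqrt(-526)) has degree 2 over Q, and its unique nontrivial automorphism is sqrt(-526) ↦ -sqrt(-526). Hence Gal(Q(sqrt(-526))/Q) = Z/2Z.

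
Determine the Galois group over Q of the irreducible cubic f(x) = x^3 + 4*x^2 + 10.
Gal(K/Q) = S_3 (symmetric group of order 6)

Compute the discriminant of x^3 + (4)*x^2 + (0)*x + (10): Δ = -5260. Since Δ is not a rational square, the Galois group is not contained in A_3; it must be the full S_3 (irreducibility of the cubic rules out anything smaller).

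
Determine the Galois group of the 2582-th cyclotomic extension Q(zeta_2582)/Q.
|Gal(Q(zeta_2582)/Q)| = phi(2582) = 1290; group ≅ (Z/2582Z)^* ≅ Z/1290Z

The n-th cyclotomic polynomial Φ_2582(x) is the minimal polynomial of zeta_2582 over Q and has degree phi(2582) = 1290. So Q(zeta_2582) is a degree-1290 Galois extension with Galois group (Z/2582Z)^*. By CRT, (Z/2582Z)^* ≅ (Z/2Z)^* × (Z/1291Z)^*. Each prime-power unit group is (Z/2Z)^* ≅ trivial group (order 1); (Z/1291Z)^* ≅ Z/1290Z. Hence Gal(Q(zeta_2582)/Q) ≅ Z/1290Z.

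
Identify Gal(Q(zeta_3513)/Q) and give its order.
|Gal(Q(zeta_3513)/Q)| = phi(3513) = 2340; group ≅ (Z/3513Z)^* ≅ Z/2Z × Z/1170Z

The n-th cyclotomic polynomial Φ_3513(x) is the minimal polynomial of zeta_3513 over Q and has degree phi(3513) = 2340. So Q(zeta_3513) is a degree-2340 Galois extension with Galois group (Z/3513Z)^*. By CRT, (Z/3513Z)^* ≅ (Z/3Z)^* × (Z/1171Z)^*. Each prime-power unit group is (Z/3Z)^* ≅ Z/2Z; (Z/1171Z)^* ≅ Z/1170Z. Hence Gal(Q(zeta_3513)/Q) ≅ Z/2Z × Z/1170Z.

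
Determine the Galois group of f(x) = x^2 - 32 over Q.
Gal(K/Q) = Z/2Z (cyclic of order 2)

x^2 - 32 is irreducible over Q since 32 is not a rational square. The splitting field Q(sqrt(32)) has degree 2 over Q, and its unique nontrivial automorphism is sqrt(32) ↦ -sqrt(32). Hence Gal(Q(sqrt(32))/Q) = Z/2Z.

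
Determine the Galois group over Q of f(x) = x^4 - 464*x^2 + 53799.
Gal(K/Q) = V_4 (Klein four-group, Z/2Z × Z/2Z)

f factors as (x^2 - 227)(x^2 - 237), so the splitting field is K = Q(sqrt(227), sqrt(237)). The elements 227, 237, 53799 are all non-squares in Q, so sqrt(227) and sqrt(237) generate independent quadratic extensions. Thus [K:Q] = 4 and Gal(K/Q) is generated by the two order-2 automorphisms sqrt(227) ↦ -sqrt(227) and sqrt(237) ↦ -sqrt(237), giving V_4.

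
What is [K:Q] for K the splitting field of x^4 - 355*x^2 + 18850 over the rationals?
[K:Q] = 4

f factors as (x^2 - 290)(x^2 - 65); the splitting field is K = Q(sqrt(290), sqrt(65)). Since 290, 65, and 18850 are all non-squares in Q, the three subfields Q(sqrt(290)), Q(sqrt(65)), Q(sqrt(18850)) are distinct degree-2 extensions, so [K:Q] = 4 (Klein four Galois group).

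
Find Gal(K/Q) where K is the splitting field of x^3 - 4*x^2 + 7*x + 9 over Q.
Gal(K/Q) = S_3 (symmetric group of order 6)

Compute the discriminant of x^3 + (-4)*x^2 + (7)*x + (9): Δ = -5007. Since Δ is not a rational square, the Galois group is not contained in A_3; it must be the full S_3 (irreducibility of the cubic rules out anything smaller).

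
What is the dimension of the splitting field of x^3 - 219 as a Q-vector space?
[K:Q] = 6

x^3 - 219 has one real root r = 219^(1/3) and two complex roots r*zeta_3, r*zeta_3^2 where zeta_3 = e^(2*pi*i/3). The splitting field is Q(r, zeta_3). [Q(r):Q] = 3 and [Q(zeta_3):Q] = 2 with gcd = 1, so [Q(r, zeta_3):Q] = 3 * 2 = 6.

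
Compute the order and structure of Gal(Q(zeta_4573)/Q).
|Gal(Q(zeta_4573)/Q)| = phi(4573) = 4288; group ≅ (Z/4573Z)^* ≅ Z/16Z × Z/268Z

The n-th cyclotomic polynomial Φ_4573(x) is the minimal polynomial of zeta_4573 over Q and has degree phi(4573) = 4288. So Q(zeta_4573) is a degree-4288 Galois extension with Galois group (Z/4573Z)^*. By CRT, (Z/4573Z)^* ≅ (Z/17Z)^* × (Z/269Z)^*. Each prime-power unit group is (Z/17Z)^* ≅ Z/16Z; (Z/269Z)^* ≅ Z/268Z. Hence Gal(Q(zeta_4573)/Q) ≅ Z/16Z × Z/268Z.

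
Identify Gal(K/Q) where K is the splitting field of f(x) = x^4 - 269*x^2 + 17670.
Gal(K/Q) = V_4 (Klein four-group, Z/2Z × Z/2Z)

f factors as (x^2 - 155)(x^2 - 114), so the splitting field is K = Q(sqrt(155), sqrt(114)). The elements 155, 114, 17670 are all non-squares in Q, so sqrt(155) and sqrt(114) generate independent quadratic extensions. Thus [K:Q] = 4 and Gal(K/Q) is generated by the two order-2 automorphisms sqrt(155) ↦ -sqrt(155) and sqrt(114) ↦ -sqrt(114), giving V_4.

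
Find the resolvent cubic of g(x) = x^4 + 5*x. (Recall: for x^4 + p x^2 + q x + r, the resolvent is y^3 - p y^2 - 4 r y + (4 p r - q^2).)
h(y) = y^3 - 25

Identify coefficients: p = 0, q = 5, r = 0.
Plug into h(y) = y^3 - p y^2 - 4 r y + (4 p r - q^2):
  h(y) = y^3 - (0) y^2 - 4*(0) y + (4*(0)*(0) - (5)^2)
       = y^3 + (0) y^2 + (0) y + (-25).
Simplifying: h(y) = y^3 - 25.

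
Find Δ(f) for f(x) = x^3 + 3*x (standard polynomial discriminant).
Δ = -108

For a depressed cubic x^3 + p x + q the discriminant is Δ = -4 p^3 - 27 q^2 = -4*(3)^3 - 27*(0)^2 = -108 - 0 = -108.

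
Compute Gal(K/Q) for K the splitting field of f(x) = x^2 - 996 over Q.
Gal(K/Q) = Z/2Z (cyclic of order 2)

x^2 - 996 is irreducible over Q since 996 is not a rational square. The splitting field Q(sqrt(996)) has degree 2 over Q, and its unique nontrivial automorphism is sqrt(996) ↦ -sqrt(996). Hence Gal(Q(sqrt(996))/Q) = Z/2Z.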